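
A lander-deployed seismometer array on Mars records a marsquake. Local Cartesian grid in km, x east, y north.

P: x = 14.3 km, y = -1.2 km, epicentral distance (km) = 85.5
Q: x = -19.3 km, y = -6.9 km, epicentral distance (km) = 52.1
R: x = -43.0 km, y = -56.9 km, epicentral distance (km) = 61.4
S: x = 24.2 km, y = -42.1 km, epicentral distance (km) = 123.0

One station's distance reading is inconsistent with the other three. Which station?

Solve using three stations at a time. Using P, Q, R (subtract circle equations pairwise → linear system) gives (x, y) ≈ (-71.2, -2.4).
Distances from that point to each station vs reported:
  P: calculated 85.5 vs reported 85.5 → residual 0.0 km
  Q: calculated 52.1 vs reported 52.1 → residual 0.0 km
  R: calculated 61.4 vs reported 61.4 → residual 0.0 km
  S: calculated 103.3 vs reported 123.0 → residual 19.7 km
P, Q, R are mutually consistent (residuals ≈ 0); S is off by 19.7 km.

S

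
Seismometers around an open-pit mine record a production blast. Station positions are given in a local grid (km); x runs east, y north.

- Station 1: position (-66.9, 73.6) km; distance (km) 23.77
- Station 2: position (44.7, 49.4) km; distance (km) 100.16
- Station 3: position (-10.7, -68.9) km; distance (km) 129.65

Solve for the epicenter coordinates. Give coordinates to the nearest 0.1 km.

-55.4 km east, 52.8 km north

Circle about each station: (x + 66.9)² + (y − 73.6)² = 23.77²; (x − 44.7)² + (y − 49.4)² = 100.16²; (x + 10.7)² + (y + 68.9)² = 129.65².
Subtracting pairs of circle equations eliminates x²+y² and gives linear equations (the radical axes):
223.2 x − 48.4 y = -14921.13
112.4 x − 285.0 y = -21274.98
Solving the 2×2 system: x ≈ -55.4, y ≈ 52.8 km.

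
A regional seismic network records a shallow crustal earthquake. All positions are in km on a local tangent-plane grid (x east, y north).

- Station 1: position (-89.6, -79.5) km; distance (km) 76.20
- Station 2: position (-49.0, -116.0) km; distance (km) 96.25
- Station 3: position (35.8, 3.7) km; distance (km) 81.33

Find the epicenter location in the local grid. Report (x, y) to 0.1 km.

(-42.0, -20.0)

Circle about each station: (x + 89.6)² + (y + 79.5)² = 76.20²; (x + 49.0)² + (y + 116.0)² = 96.25²; (x − 35.8)² + (y − 3.7)² = 81.33².
Subtracting the Station 1 equation from the Station 2 and Station 3 equations removes the quadratic terms:
81.2 x − 73.0 y = -1949.03
250.8 x + 166.4 y = -13861.21
Solving the 2×2 system: x ≈ -42.0, y ≈ -20.0 km.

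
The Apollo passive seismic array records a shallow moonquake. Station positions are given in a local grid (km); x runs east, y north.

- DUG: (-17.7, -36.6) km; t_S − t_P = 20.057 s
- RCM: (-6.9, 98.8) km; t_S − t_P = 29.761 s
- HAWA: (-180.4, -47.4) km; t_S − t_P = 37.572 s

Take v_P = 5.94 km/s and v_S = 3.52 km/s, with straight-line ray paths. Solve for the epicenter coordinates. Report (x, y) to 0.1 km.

Distance from S−P lag: d = Δt · v_P v_S / (v_P − v_S) = Δt · (5.94·3.52)/(5.94−3.52) ≈ 8.6400·Δt.
So d_DUG = 173.29, d_RCM = 257.14, d_HAWA = 324.62 km.
Circle about each station: (x + 17.7)² + (y + 36.6)² = 173.29²; (x + 6.9)² + (y − 98.8)² = 257.14²; (x + 180.4)² + (y + 47.4)² = 324.62².
Subtracting the DUG equation from the RCM and HAWA equations removes the quadratic terms:
21.6 x + 270.8 y = -27935.36
-325.4 x − 21.6 y = -42210.65
Solving the 2×2 system: x ≈ 137.3, y ≈ -114.1 km.
Check against DUG (with the unrounded x, y): √((x + 17.7)²+(y + 36.6)²) = 173.29 ≈ 173.29 km. ✓

137.3 km east, -114.1 km north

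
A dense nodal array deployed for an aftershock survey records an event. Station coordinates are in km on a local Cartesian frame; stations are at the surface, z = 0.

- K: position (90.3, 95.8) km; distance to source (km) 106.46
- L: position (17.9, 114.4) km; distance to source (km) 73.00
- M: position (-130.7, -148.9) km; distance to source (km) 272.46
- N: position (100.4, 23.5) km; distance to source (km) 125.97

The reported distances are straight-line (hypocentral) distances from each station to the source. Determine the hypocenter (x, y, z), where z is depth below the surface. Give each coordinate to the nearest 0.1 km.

Each station gives a sphere (x−x_i)² + (y−y_i)² + z² = d_i² (stations at z=0).
Subtracting the K sphere from L and M: z² cancels, leaving linear equations in x and y:
-144.8 x + 37.2 y = 2080.77
-442.0 x − 489.4 y = -40978.75
Solving: x ≈ 5.797, y ≈ 78.498 km (keep extra digits for the depth step; rounded: 5.8, 78.5).
Then from the K sphere: z² = 106.46² − (x − 90.3)² − (y − 95.8)² with x = 5.797, y = 78.498, so z ≈ 62.399 ≈ 62.4 km.

x ≈ 5.8 km, y ≈ 78.5 km, depth ≈ 62.4 km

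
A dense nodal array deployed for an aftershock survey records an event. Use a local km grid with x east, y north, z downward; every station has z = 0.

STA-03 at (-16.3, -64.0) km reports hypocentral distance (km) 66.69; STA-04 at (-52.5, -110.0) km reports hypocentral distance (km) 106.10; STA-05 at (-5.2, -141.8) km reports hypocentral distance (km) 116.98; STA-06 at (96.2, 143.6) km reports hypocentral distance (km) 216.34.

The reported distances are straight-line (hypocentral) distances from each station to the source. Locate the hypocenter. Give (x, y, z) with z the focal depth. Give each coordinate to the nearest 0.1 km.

Each station gives a sphere (x−x_i)² + (y−y_i)² + z² = d_i² (stations at z=0).
Subtracting the STA-03 sphere from STA-04 and STA-05: z² cancels, leaving linear equations in x and y:
-72.4 x − 92.0 y = 3684.91
22.2 x − 155.6 y = 6535.83
Solving: x ≈ 2.098, y ≈ -41.705 km (keep extra digits for the depth step; rounded: 2.1, -41.7).
Then from the STA-03 sphere: z² = 66.69² − (x + 16.3)² − (y + 64.0)² with x = 2.098, y = -41.705, so z ≈ 60.100 ≈ 60.1 km.
Check against STA-06 (with the unrounded solution): distance 216.34 ≈ 216.34 km. ✓

x ≈ 2.1 km, y ≈ -41.7 km, depth ≈ 60.1 km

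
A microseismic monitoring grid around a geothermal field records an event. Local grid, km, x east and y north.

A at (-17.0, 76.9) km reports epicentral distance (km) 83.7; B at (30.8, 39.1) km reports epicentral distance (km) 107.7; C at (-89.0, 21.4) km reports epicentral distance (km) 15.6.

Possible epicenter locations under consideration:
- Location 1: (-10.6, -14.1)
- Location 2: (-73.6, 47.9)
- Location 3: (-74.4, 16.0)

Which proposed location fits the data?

For each candidate, compare |candidate − station| to the reported distance:
Location 1: residuals A 7.5, B 40.3, C 70.5 → max 70.5 km
Location 2: residuals A 20.1, B 2.9, C 15.0 → max 20.1 km
Location 3: residuals A 0.0, B 0.0, C 0.0 → max 0.0 km
Only Location 3 has all residuals ≈ 0.

Location 3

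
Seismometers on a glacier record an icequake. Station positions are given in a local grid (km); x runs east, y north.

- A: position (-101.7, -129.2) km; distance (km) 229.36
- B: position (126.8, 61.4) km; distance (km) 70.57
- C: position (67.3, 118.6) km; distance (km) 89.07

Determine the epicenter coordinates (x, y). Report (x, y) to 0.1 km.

Circle about each station: (x + 101.7)² + (y + 129.2)² = 229.36²; (x − 126.8)² + (y − 61.4)² = 70.57²; (x − 67.3)² + (y − 118.6)² = 89.07².
Subtracting pairs of circle equations eliminates x²+y² and gives linear equations (the radical axes):
457.0 x + 381.2 y = 40438.55
338.0 x + 495.6 y = 36232.26
Solving the 2×2 system: x ≈ 63.8, y ≈ 29.6 km.
Check against A (with the unrounded x, y): √((x + 101.7)²+(y + 129.2)²) = 229.36 ≈ 229.36 km. ✓

(63.8, 29.6)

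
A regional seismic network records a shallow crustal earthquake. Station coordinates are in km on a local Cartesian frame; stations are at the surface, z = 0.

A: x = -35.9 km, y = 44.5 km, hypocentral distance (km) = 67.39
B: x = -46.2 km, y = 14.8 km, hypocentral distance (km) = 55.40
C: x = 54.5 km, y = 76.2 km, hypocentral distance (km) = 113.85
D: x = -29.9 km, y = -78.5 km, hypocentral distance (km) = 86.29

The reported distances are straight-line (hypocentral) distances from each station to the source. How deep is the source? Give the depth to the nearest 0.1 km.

Each station gives a sphere (x−x_i)² + (y−y_i)² + z² = d_i² (stations at z=0).
Subtracting the A sphere from B and C: z² cancels, leaving linear equations in x and y:
-20.6 x − 59.4 y = 556.67
180.8 x + 63.4 y = -2912.78
Solving: x ≈ -14.600, y ≈ -4.308 km (keep extra digits for the depth step; rounded: -14.6, -4.3).
Then from the A sphere: z² = 67.39² − (x + 35.9)² − (y − 44.5)² with x = -14.600, y = -4.308, so z ≈ 41.298 ≈ 41.3 km.

z ≈ 41.3 km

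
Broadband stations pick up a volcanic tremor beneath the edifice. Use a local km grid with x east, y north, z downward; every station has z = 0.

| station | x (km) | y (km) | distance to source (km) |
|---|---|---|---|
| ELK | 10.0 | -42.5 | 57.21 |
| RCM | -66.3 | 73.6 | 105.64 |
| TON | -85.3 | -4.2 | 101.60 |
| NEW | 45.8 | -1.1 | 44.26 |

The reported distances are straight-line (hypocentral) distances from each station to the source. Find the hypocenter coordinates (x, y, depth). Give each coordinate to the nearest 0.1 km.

(11.9, 7.9, 27.0)

Each station gives a sphere (x−x_i)² + (y−y_i)² + z² = d_i² (stations at z=0).
Subtracting the ELK sphere from RCM and TON: z² cancels, leaving linear equations in x and y:
-152.6 x + 232.2 y = 19.57
-190.6 x + 76.6 y = -1662.10
Solving: x ≈ 11.896, y ≈ 7.902 km (keep extra digits for the depth step; rounded: 11.9, 7.9).
Then from the ELK sphere: z² = 57.21² − (x − 10.0)² − (y + 42.5)² with x = 11.896, y = 7.902, so z ≈ 27.001 ≈ 27.0 km.
Check against NEW (with the unrounded solution): distance 44.27 ≈ 44.26 km. ✓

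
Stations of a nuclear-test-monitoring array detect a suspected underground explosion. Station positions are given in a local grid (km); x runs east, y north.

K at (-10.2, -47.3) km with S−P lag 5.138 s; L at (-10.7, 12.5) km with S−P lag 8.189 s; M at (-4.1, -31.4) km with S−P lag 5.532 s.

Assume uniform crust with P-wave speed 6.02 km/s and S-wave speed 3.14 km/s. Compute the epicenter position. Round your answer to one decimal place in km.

Distance from S−P lag: d = Δt · v_P v_S / (v_P − v_S) = Δt · (6.02·3.14)/(6.02−3.14) ≈ 6.5635·Δt.
So d_K = 33.72, d_L = 53.75, d_M = 36.31 km.
Circle about each station: (x + 10.2)² + (y + 47.3)² = 33.72²; (x + 10.7)² + (y − 12.5)² = 53.75²; (x + 4.1)² + (y + 31.4)² = 36.31².
Subtracting the K equation from the L and M equations removes the quadratic terms:
-1.0 x + 119.6 y = -3822.61
12.2 x + 31.8 y = -1519.94
Solving the 2×2 system: x ≈ -40.4, y ≈ -32.3 km.

x ≈ -40.4 km, y ≈ -32.3 km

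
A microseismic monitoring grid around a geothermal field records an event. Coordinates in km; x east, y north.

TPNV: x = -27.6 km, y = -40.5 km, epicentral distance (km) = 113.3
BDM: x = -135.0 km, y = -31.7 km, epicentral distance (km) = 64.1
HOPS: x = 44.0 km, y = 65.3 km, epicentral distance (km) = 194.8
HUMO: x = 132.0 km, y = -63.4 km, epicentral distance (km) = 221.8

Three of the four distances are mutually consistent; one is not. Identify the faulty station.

TPNV

Solve using three stations at a time. Using BDM, HOPS, HUMO (subtract circle equations pairwise → linear system) gives (x, y) ≈ (-89.4, -76.6).
Distances from that point to each station vs reported:
  TPNV: calculated 71.6 vs reported 113.3 → residual 41.7 km
  BDM: calculated 64.0 vs reported 64.1 → residual 0.1 km
  HOPS: calculated 194.8 vs reported 194.8 → residual 0.0 km
  HUMO: calculated 221.8 vs reported 221.8 → residual 0.0 km
BDM, HOPS, HUMO are mutually consistent (residuals ≈ 0); TPNV is off by 41.7 km.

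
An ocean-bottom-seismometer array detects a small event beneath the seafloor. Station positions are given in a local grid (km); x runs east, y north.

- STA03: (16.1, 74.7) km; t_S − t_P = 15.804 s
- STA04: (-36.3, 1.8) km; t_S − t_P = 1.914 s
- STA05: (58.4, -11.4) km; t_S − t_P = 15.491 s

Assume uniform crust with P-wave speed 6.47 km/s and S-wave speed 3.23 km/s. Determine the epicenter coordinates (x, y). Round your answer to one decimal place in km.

x ≈ -41.5 km, y ≈ -9.4 km

Distance from S−P lag: d = Δt · v_P v_S / (v_P − v_S) = Δt · (6.47·3.23)/(6.47−3.23) ≈ 6.4500·Δt.
So d_STA03 = 101.94, d_STA04 = 12.35, d_STA05 = 99.92 km.
Circle about each station: (x − 16.1)² + (y − 74.7)² = 101.94²; (x + 36.3)² + (y − 1.8)² = 12.35²; (x − 58.4)² + (y + 11.4)² = 99.92².
Subtracting pairs of circle equations eliminates x²+y² and gives linear equations (the radical axes):
-104.8 x − 145.8 y = 5720.87
84.6 x − 172.2 y = -1891.02
Solving the 2×2 system: x ≈ -41.5, y ≈ -9.4 km.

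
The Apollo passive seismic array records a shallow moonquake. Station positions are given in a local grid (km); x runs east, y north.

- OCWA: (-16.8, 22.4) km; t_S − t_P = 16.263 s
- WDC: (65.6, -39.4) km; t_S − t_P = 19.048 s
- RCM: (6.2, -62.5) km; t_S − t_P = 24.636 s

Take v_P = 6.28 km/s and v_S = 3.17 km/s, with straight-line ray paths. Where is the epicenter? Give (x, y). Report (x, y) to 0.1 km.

Distance from S−P lag: d = Δt · v_P v_S / (v_P − v_S) = Δt · (6.28·3.17)/(6.28−3.17) ≈ 6.4012·Δt.
So d_OCWA = 104.10, d_WDC = 121.93, d_RCM = 157.70 km.
Circle about each station: (x + 16.8)² + (y − 22.4)² = 104.10²; (x − 65.6)² + (y + 39.4)² = 121.93²; (x − 6.2)² + (y + 62.5)² = 157.70².
Subtracting the OCWA equation from the WDC and RCM equations removes the quadratic terms:
164.8 x − 123.6 y = 1041.61
46.0 x − 169.8 y = -10871.79
Solving the 2×2 system: x ≈ 68.2, y ≈ 82.5 km.
Check against OCWA (with the unrounded x, y): √((x + 16.8)²+(y − 22.4)²) = 104.10 ≈ 104.10 km. ✓

x ≈ 68.2 km, y ≈ 82.5 km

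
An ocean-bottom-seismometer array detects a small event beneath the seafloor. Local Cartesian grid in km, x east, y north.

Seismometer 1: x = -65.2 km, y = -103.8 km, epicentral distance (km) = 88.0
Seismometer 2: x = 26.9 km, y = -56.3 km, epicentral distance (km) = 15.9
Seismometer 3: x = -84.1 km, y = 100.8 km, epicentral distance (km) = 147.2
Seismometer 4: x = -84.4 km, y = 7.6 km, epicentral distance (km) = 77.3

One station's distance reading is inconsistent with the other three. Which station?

Solve using three stations at a time. Using Seismometer 1, Seismometer 3, Seismometer 4 (subtract circle equations pairwise → linear system) gives (x, y) ≈ (-17.0, -30.2).
Distances from that point to each station vs reported:
  Seismometer 1: calculated 88.0 vs reported 88.0 → residual 0.0 km
  Seismometer 2: calculated 51.1 vs reported 15.9 → residual 35.2 km
  Seismometer 3: calculated 147.2 vs reported 147.2 → residual 0.0 km
  Seismometer 4: calculated 77.3 vs reported 77.3 → residual 0.0 km
Seismometer 1, Seismometer 3, Seismometer 4 are mutually consistent (residuals ≈ 0); Seismometer 2 is off by 35.2 km.

Seismometer 2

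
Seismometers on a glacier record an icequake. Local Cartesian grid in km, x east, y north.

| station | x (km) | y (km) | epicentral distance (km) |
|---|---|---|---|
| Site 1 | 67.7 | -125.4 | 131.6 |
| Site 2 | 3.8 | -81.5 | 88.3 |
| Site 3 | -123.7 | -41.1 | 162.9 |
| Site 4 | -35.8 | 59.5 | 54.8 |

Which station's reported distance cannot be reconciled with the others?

Site 4

Solve using three stations at a time. Using Site 1, Site 2, Site 3 (subtract circle equations pairwise → linear system) gives (x, y) ≈ (33.5, 1.7).
Distances from that point to each station vs reported:
  Site 1: calculated 131.7 vs reported 131.6 → residual 0.1 km
  Site 2: calculated 88.4 vs reported 88.3 → residual 0.1 km
  Site 3: calculated 162.9 vs reported 162.9 → residual 0.0 km
  Site 4: calculated 90.2 vs reported 54.8 → residual 35.4 km
Site 1, Site 2, Site 3 are mutually consistent (residuals ≈ 0); Site 4 is off by 35.4 km.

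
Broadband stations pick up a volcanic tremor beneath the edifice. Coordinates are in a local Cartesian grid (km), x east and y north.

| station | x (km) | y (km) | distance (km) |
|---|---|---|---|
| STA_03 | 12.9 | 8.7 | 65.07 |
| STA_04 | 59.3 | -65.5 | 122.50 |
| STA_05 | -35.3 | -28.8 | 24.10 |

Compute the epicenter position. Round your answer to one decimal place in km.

(-49.6, -9.4)

Circle about each station: (x − 12.9)² + (y − 8.7)² = 65.07²; (x − 59.3)² + (y + 65.5)² = 122.50²; (x + 35.3)² + (y + 28.8)² = 24.10².
Subtracting pairs of circle equations eliminates x²+y² and gives linear equations (the radical axes):
92.8 x − 148.4 y = -3207.51
-96.4 x − 75.0 y = 5486.72
Solving the 2×2 system: x ≈ -49.6, y ≈ -9.4 km.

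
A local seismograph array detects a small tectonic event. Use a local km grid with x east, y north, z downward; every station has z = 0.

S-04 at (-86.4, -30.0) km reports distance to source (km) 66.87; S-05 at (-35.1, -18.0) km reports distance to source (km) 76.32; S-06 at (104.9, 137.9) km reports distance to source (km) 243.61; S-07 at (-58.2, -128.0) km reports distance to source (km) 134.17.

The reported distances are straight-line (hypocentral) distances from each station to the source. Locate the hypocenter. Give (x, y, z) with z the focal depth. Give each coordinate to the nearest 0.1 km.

Each station gives a sphere (x−x_i)² + (y−y_i)² + z² = d_i² (stations at z=0).
Subtracting the S-04 sphere from S-05 and S-06: z² cancels, leaving linear equations in x and y:
102.6 x + 24.0 y = -8162.10
382.6 x + 335.8 y = -33218.78
Solving: x ≈ -76.911, y ≈ -11.295 km (keep extra digits for the depth step; rounded: -76.9, -11.3).
Then from the S-04 sphere: z² = 66.87² − (x + 86.4)² − (y + 30.0)² with x = -76.911, y = -11.295, so z ≈ 63.496 ≈ 63.5 km.
Check against S-07 (with the unrounded solution): distance 134.17 ≈ 134.17 km. ✓

x ≈ -76.9 km, y ≈ -11.3 km, depth ≈ 63.5 km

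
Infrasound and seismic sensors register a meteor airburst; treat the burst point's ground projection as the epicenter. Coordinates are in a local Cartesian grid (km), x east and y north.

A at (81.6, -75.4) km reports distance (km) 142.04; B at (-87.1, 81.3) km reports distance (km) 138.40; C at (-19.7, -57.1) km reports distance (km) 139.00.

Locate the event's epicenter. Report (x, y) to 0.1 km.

Circle about each station: (x − 81.6)² + (y + 75.4)² = 142.04²; (x + 87.1)² + (y − 81.3)² = 138.40²; (x + 19.7)² + (y + 57.1)² = 139.00².
Subtracting the A equation from the B and C equations removes the quadratic terms:
-337.4 x + 313.4 y = 2873.18
-202.6 x + 36.6 y = -7840.86
Solving the 2×2 system: x ≈ 50.1, y ≈ 63.1 km.

(50.1, 63.1)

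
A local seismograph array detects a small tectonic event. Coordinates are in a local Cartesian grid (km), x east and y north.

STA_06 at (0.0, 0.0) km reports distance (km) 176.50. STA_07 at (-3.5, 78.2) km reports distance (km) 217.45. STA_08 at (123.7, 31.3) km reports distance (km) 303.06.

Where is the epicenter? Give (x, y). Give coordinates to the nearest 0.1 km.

Circle about each station: x² + y² = 176.50²; (x + 3.5)² + (y − 78.2)² = 217.45²; (x − 123.7)² + (y − 31.3)² = 303.06².
Subtracting the STA_06 equation from the STA_07 and STA_08 equations removes the quadratic terms:
-7.0 x + 156.4 y = -10004.76
247.4 x + 62.6 y = -44411.73
Solving the 2×2 system: x ≈ -161.5, y ≈ -71.2 km.

-161.5 km east, -71.2 km north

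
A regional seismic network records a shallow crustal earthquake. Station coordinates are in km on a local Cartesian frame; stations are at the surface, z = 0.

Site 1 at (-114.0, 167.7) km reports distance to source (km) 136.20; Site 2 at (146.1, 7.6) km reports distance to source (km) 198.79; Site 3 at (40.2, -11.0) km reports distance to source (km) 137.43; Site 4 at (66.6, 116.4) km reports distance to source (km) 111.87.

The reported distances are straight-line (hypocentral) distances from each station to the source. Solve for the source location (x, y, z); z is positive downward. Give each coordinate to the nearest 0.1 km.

x ≈ -20.9 km, y ≈ 93.1 km, depth ≈ 65.7 km

Each station gives a sphere (x−x_i)² + (y−y_i)² + z² = d_i² (stations at z=0).
Subtracting the Site 1 sphere from Site 2 and Site 3: z² cancels, leaving linear equations in x and y:
520.2 x − 320.2 y = -40683.34
308.4 x − 357.4 y = -39718.81
Solving: x ≈ -20.905, y ≈ 93.094 km (keep extra digits for the depth step; rounded: -20.9, 93.1).
Then from the Site 1 sphere: z² = 136.20² − (x + 114.0)² − (y − 167.7)² with x = -20.905, y = 93.094, so z ≈ 65.709 ≈ 65.7 km.
Check against Site 4 (with the unrounded solution): distance 111.88 ≈ 111.87 km. ✓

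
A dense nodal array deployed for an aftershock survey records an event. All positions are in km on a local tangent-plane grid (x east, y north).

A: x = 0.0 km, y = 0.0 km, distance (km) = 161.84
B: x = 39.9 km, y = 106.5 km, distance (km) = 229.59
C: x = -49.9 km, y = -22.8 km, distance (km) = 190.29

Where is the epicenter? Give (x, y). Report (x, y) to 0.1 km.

119.9 km east, -108.7 km north

Circle about each station: x² + y² = 161.84²; (x − 39.9)² + (y − 106.5)² = 229.59²; (x + 49.9)² + (y + 22.8)² = 190.29².
Subtracting the A equation from the B and C equations removes the quadratic terms:
79.8 x + 213.0 y = -13585.12
-99.8 x − 45.6 y = -7008.25
Solving the 2×2 system: x ≈ 119.9, y ≈ -108.7 km.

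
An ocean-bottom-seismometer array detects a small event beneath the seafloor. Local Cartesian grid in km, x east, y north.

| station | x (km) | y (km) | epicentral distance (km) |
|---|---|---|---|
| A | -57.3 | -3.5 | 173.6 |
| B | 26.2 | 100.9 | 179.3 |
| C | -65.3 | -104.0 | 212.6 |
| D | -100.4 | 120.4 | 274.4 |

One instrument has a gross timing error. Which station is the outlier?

C

Solve using three stations at a time. Using A, B, D (subtract circle equations pairwise → linear system) gives (x, y) ≈ (107.2, -59.1).
Distances from that point to each station vs reported:
  A: calculated 173.6 vs reported 173.6 → residual 0.0 km
  B: calculated 179.3 vs reported 179.3 → residual 0.0 km
  C: calculated 178.2 vs reported 212.6 → residual 34.4 km
  D: calculated 274.4 vs reported 274.4 → residual 0.0 km
A, B, D are mutually consistent (residuals ≈ 0); C is off by 34.4 km.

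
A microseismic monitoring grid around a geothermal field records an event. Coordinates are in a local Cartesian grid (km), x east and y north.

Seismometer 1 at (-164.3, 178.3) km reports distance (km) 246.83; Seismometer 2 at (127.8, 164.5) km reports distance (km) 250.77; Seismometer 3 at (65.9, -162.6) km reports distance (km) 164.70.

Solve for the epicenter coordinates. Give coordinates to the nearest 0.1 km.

(-31.1, -29.5)

Circle about each station: (x + 164.3)² + (y − 178.3)² = 246.83²; (x − 127.8)² + (y − 164.5)² = 250.77²; (x − 65.9)² + (y + 162.6)² = 164.70².
Subtracting pairs of circle equations eliminates x²+y² and gives linear equations (the radical axes):
584.2 x − 27.6 y = -17352.83
460.4 x − 681.8 y = 5795.15
Solving the 2×2 system: x ≈ -31.1, y ≈ -29.5 km.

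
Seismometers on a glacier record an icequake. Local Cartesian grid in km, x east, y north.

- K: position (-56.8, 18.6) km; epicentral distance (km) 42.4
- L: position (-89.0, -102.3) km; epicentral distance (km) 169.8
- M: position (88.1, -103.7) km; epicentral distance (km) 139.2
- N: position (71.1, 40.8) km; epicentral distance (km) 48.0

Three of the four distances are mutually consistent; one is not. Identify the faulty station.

K

Solve using three stations at a time. Using L, M, N (subtract circle equations pairwise → linear system) gives (x, y) ≈ (27.2, 21.5).
Distances from that point to each station vs reported:
  K: calculated 84.1 vs reported 42.4 → residual 41.7 km
  L: calculated 169.8 vs reported 169.8 → residual 0.0 km
  M: calculated 139.2 vs reported 139.2 → residual 0.0 km
  N: calculated 47.9 vs reported 48.0 → residual 0.1 km
L, M, N are mutually consistent (residuals ≈ 0); K is off by 41.7 km.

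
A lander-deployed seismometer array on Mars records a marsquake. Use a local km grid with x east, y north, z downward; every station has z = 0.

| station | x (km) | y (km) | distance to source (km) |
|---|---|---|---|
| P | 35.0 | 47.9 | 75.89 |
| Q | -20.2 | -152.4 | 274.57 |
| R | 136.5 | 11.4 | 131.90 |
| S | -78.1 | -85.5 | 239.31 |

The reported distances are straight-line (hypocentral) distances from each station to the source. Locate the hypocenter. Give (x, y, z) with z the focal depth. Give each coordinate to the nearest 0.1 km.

Each station gives a sphere (x−x_i)² + (y−y_i)² + z² = d_i² (stations at z=0).
Subtracting the P sphere from Q and R: z² cancels, leaving linear equations in x and y:
-110.4 x − 400.6 y = -49515.00
203.0 x − 73.0 y = 3604.48
Solving: x ≈ 56.595, y ≈ 108.005 km (keep extra digits for the depth step; rounded: 56.6, 108.0).
Then from the P sphere: z² = 75.89² − (x − 35.0)² − (y − 47.9)² with x = 56.595, y = 108.005, so z ≈ 40.992 ≈ 41.0 km.

(56.6, 108.0, 41.0)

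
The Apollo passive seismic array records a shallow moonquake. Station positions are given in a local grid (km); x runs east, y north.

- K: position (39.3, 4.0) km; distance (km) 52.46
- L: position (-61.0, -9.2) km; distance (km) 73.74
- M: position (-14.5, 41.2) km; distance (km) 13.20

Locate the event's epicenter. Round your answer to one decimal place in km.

x ≈ -2.5 km, y ≈ 35.7 km

Circle about each station: (x − 39.3)² + (y − 4.0)² = 52.46²; (x + 61.0)² + (y + 9.2)² = 73.74²; (x + 14.5)² + (y − 41.2)² = 13.20².
Subtracting the K equation from the L and M equations removes the quadratic terms:
-200.6 x − 26.4 y = -440.39
-107.6 x + 74.4 y = 2925.01
Solving the 2×2 system: x ≈ -2.5, y ≈ 35.7 km.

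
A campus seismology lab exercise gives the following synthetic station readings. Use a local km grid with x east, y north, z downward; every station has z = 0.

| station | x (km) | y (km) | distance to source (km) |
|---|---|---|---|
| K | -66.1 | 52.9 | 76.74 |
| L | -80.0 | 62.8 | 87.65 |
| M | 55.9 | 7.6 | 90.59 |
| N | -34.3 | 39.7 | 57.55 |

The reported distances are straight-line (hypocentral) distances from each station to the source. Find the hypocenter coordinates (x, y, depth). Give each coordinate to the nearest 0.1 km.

(0.2, 70.1, 34.6)

Each station gives a sphere (x−x_i)² + (y−y_i)² + z² = d_i² (stations at z=0).
Subtracting the K sphere from L and M: z² cancels, leaving linear equations in x and y:
-27.8 x + 19.8 y = 1382.73
244.0 x − 90.6 y = -6302.57
Solving: x ≈ 0.209, y ≈ 70.128 km (keep extra digits for the depth step; rounded: 0.2, 70.1).
Then from the K sphere: z² = 76.74² − (x + 66.1)² − (y − 52.9)² with x = 0.209, y = 70.128, so z ≈ 34.574 ≈ 34.6 km.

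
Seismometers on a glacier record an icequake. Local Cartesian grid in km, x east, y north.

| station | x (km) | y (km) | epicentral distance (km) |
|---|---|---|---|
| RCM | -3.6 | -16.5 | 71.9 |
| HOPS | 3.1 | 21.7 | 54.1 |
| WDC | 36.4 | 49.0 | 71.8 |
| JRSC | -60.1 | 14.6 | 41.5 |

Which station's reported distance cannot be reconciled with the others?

HOPS

Solve using three stations at a time. Using RCM, WDC, JRSC (subtract circle equations pairwise → linear system) gives (x, y) ≈ (-35.4, 48.0).
Distances from that point to each station vs reported:
  RCM: calculated 71.9 vs reported 71.9 → residual 0.0 km
  HOPS: calculated 46.6 vs reported 54.1 → residual 7.5 km
  WDC: calculated 71.8 vs reported 71.8 → residual 0.0 km
  JRSC: calculated 41.5 vs reported 41.5 → residual 0.0 km
RCM, WDC, JRSC are mutually consistent (residuals ≈ 0); HOPS is off by 7.5 km.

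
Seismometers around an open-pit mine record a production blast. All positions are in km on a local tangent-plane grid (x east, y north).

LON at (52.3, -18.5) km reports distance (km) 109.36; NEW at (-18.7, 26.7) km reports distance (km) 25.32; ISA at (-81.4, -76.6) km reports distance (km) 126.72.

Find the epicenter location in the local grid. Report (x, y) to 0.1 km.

-38.4 km east, 42.6 km north

Circle about each station: (x − 52.3)² + (y + 18.5)² = 109.36²; (x + 18.7)² + (y − 26.7)² = 25.32²; (x + 81.4)² + (y + 76.6)² = 126.72².
Subtracting pairs of circle equations eliminates x²+y² and gives linear equations (the radical axes):
-142.0 x + 90.4 y = 9303.55
-267.4 x − 116.2 y = 5317.63
Solving the 2×2 system: x ≈ -38.4, y ≈ 42.6 km.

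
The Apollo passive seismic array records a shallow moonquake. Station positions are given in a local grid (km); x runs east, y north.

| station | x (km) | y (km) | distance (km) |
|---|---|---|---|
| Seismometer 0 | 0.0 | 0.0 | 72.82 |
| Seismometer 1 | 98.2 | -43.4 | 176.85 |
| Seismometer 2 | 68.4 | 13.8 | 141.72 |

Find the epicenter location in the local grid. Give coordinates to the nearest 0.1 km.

Circle about each station: x² + y² = 72.82²; (x − 98.2)² + (y + 43.4)² = 176.85²; (x − 68.4)² + (y − 13.8)² = 141.72².
Subtracting the Seismometer 0 equation from the Seismometer 1 and Seismometer 2 equations removes the quadratic terms:
196.4 x − 86.8 y = -14446.37
136.8 x + 27.6 y = -9912.81
Solving the 2×2 system: x ≈ -72.8, y ≈ 1.7 km.

(-72.8, 1.7)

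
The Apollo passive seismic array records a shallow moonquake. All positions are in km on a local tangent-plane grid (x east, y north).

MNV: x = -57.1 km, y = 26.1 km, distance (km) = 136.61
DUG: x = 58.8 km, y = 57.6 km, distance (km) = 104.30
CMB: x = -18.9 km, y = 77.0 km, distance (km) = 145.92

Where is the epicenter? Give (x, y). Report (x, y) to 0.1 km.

Circle about each station: (x + 57.1)² + (y − 26.1)² = 136.61²; (x − 58.8)² + (y − 57.6)² = 104.30²; (x + 18.9)² + (y − 77.0)² = 145.92².
Subtracting pairs of circle equations eliminates x²+y² and gives linear equations (the radical axes):
231.8 x + 63.0 y = 10617.38
76.4 x + 101.8 y = -285.76
Solving the 2×2 system: x ≈ 58.5, y ≈ -46.7 km.
Check against MNV (with the unrounded x, y): √((x + 57.1)²+(y − 26.1)²) = 136.62 ≈ 136.61 km. ✓

58.5 km east, -46.7 km north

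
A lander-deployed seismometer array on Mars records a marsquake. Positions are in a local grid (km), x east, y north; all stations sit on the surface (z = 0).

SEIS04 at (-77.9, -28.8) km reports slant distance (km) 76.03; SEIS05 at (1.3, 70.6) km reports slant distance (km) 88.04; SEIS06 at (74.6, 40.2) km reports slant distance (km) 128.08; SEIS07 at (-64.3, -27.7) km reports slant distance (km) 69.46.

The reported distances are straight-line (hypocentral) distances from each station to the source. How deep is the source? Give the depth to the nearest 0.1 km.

z ≈ 51.4 km

Each station gives a sphere (x−x_i)² + (y−y_i)² + z² = d_i² (stations at z=0).
Subtracting the SEIS04 sphere from SEIS05 and SEIS06: z² cancels, leaving linear equations in x and y:
158.4 x + 198.8 y = -3882.28
305.0 x + 138.0 y = -10340.58
Solving: x ≈ -39.199, y ≈ 11.705 km (keep extra digits for the depth step; rounded: -39.2, 11.7).
Then from the SEIS04 sphere: z² = 76.03² − (x + 77.9)² − (y + 28.8)² with x = -39.199, y = 11.705, so z ≈ 51.402 ≈ 51.4 km.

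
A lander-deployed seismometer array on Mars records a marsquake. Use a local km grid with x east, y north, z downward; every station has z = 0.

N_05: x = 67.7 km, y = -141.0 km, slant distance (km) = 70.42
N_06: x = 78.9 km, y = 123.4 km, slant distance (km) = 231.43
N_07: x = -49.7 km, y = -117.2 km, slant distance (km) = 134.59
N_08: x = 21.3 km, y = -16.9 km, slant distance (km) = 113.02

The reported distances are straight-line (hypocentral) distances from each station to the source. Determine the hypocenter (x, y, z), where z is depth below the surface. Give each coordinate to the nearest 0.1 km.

(70.8, -100.6, 57.6)

Each station gives a sphere (x−x_i)² + (y−y_i)² + z² = d_i² (stations at z=0).
Subtracting the N_05 sphere from N_06 and N_07: z² cancels, leaving linear equations in x and y:
22.4 x + 528.8 y = -51612.39
-234.8 x + 47.6 y = -21413.85
Solving: x ≈ 70.806, y ≈ -100.602 km (keep extra digits for the depth step; rounded: 70.8, -100.6).
Then from the N_05 sphere: z² = 70.42² − (x − 67.7)² − (y + 141.0)² with x = 70.806, y = -100.602, so z ≈ 57.596 ≈ 57.6 km.
Check against N_08 (with the unrounded solution): distance 113.02 ≈ 113.02 km. ✓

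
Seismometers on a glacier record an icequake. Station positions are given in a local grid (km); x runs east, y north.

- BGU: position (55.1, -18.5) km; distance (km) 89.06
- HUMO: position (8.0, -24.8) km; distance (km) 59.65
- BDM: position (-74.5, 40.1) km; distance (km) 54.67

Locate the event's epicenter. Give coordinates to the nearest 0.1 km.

(-21.4, 27.1)

Circle about each station: (x − 55.1)² + (y + 18.5)² = 89.06²; (x − 8.0)² + (y + 24.8)² = 59.65²; (x + 74.5)² + (y − 40.1)² = 54.67².
Subtracting the BGU equation from the HUMO and BDM equations removes the quadratic terms:
-94.2 x − 12.6 y = 1674.34
-259.2 x + 117.2 y = 8722.87
Solving the 2×2 system: x ≈ -21.4, y ≈ 27.1 km.
Check against BGU (with the unrounded x, y): √((x − 55.1)²+(y + 18.5)²) = 89.06 ≈ 89.06 km. ✓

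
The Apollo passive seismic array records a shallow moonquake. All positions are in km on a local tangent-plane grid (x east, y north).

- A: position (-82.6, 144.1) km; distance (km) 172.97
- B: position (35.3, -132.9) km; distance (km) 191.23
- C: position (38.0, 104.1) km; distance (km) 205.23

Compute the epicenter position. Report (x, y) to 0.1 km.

-122.1 km east, -24.3 km north

Circle about each station: (x + 82.6)² + (y − 144.1)² = 172.97²; (x − 35.3)² + (y + 132.9)² = 191.23²; (x − 38.0)² + (y − 104.1)² = 205.23².
Subtracting pairs of circle equations eliminates x²+y² and gives linear equations (the radical axes):
235.8 x − 554.0 y = -15329.36
241.2 x − 80.0 y = -27507.49
Solving the 2×2 system: x ≈ -122.1, y ≈ -24.3 km.
Check against A (with the unrounded x, y): √((x + 82.6)²+(y − 144.1)²) = 172.97 ≈ 172.97 km. ✓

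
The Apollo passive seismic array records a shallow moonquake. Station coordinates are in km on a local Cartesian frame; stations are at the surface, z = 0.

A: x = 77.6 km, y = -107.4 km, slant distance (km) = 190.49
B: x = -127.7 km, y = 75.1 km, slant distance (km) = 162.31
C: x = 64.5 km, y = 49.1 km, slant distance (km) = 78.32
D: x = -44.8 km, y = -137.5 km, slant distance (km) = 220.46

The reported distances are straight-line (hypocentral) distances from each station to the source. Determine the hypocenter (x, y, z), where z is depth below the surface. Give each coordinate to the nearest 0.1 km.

Each station gives a sphere (x−x_i)² + (y−y_i)² + z² = d_i² (stations at z=0).
Subtracting the A sphere from B and C: z² cancels, leaving linear equations in x and y:
-410.6 x + 365.0 y = 14332.68
-26.2 x + 313.0 y = 19166.96
Solving: x ≈ 21.099, y ≈ 63.002 km (keep extra digits for the depth step; rounded: 21.1, 63.0).
Then from the A sphere: z² = 190.49² − (x − 77.6)² − (y + 107.4)² with x = 21.099, y = 63.002, so z ≈ 63.696 ≈ 63.7 km.

x ≈ 21.1 km, y ≈ 63.0 km, depth ≈ 63.7 km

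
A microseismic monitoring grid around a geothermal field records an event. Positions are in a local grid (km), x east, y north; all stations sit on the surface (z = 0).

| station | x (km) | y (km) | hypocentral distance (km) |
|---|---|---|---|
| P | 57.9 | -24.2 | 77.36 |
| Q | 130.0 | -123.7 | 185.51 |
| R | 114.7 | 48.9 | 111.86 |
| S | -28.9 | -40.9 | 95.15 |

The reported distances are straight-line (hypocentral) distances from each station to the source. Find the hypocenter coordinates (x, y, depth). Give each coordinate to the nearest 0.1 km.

x ≈ 22.6 km, y ≈ 17.2 km, depth ≈ 55.0 km

Each station gives a sphere (x−x_i)² + (y−y_i)² + z² = d_i² (stations at z=0).
Subtracting the P sphere from Q and R: z² cancels, leaving linear equations in x and y:
144.2 x − 199.0 y = -165.75
113.6 x + 146.2 y = 5081.16
Solving: x ≈ 22.590, y ≈ 17.202 km (keep extra digits for the depth step; rounded: 22.6, 17.2).
Then from the P sphere: z² = 77.36² − (x − 57.9)² − (y + 24.2)² with x = 22.590, y = 17.202, so z ≈ 54.988 ≈ 55.0 km.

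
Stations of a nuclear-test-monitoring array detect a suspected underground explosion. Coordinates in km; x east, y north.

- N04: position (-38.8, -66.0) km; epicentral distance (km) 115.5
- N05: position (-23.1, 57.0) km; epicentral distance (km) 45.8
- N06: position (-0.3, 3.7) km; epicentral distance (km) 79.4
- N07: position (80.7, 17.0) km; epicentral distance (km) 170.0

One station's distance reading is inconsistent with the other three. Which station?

Solve using three stations at a time. Using N04, N05, N06 (subtract circle equations pairwise → linear system) gives (x, y) ≈ (-67.6, 45.9).
Distances from that point to each station vs reported:
  N04: calculated 115.5 vs reported 115.5 → residual 0.0 km
  N05: calculated 45.9 vs reported 45.8 → residual 0.1 km
  N06: calculated 79.5 vs reported 79.4 → residual 0.1 km
  N07: calculated 151.1 vs reported 170.0 → residual 18.9 km
N04, N05, N06 are mutually consistent (residuals ≈ 0); N07 is off by 18.9 km.

N07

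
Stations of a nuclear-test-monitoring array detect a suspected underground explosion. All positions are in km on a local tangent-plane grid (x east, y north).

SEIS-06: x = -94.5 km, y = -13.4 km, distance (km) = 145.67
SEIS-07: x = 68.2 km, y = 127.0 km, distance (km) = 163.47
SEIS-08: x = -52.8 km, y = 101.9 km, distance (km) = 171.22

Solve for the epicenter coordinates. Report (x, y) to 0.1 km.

x ≈ 49.5 km, y ≈ -35.4 km

Circle about each station: (x + 94.5)² + (y + 13.4)² = 145.67²; (x − 68.2)² + (y − 127.0)² = 163.47²; (x + 52.8)² + (y − 101.9)² = 171.22².
Subtracting pairs of circle equations eliminates x²+y² and gives linear equations (the radical axes):
325.4 x + 280.8 y = 6167.74
83.4 x + 230.6 y = -4034.90
Solving the 2×2 system: x ≈ 49.5, y ≈ -35.4 km.
Check against SEIS-06 (with the unrounded x, y): √((x + 94.5)²+(y + 13.4)²) = 145.67 ≈ 145.67 km. ✓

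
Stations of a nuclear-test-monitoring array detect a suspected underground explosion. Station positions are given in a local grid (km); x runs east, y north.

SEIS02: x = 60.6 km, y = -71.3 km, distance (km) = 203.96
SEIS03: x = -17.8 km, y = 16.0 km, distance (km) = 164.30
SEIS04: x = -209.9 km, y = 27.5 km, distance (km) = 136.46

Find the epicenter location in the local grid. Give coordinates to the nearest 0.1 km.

-142.4 km east, -91.1 km north

Circle about each station: (x − 60.6)² + (y + 71.3)² = 203.96²; (x + 17.8)² + (y − 16.0)² = 164.30²; (x + 209.9)² + (y − 27.5)² = 136.46².
Subtracting pairs of circle equations eliminates x²+y² and gives linear equations (the radical axes):
-156.8 x + 174.6 y = 6421.98
-541.0 x + 197.6 y = 59036.56
Solving the 2×2 system: x ≈ -142.4, y ≈ -91.1 km.
Check against SEIS02 (with the unrounded x, y): √((x − 60.6)²+(y + 71.3)²) = 203.96 ≈ 203.96 km. ✓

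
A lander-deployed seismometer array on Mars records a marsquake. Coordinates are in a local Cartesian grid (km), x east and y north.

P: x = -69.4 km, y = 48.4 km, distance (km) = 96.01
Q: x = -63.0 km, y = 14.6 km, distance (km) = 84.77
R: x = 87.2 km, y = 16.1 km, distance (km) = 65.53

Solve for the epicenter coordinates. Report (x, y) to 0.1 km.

(21.7, 18.1)

Circle about each station: (x + 69.4)² + (y − 48.4)² = 96.01²; (x + 63.0)² + (y − 14.6)² = 84.77²; (x − 87.2)² + (y − 16.1)² = 65.53².
Subtracting pairs of circle equations eliminates x²+y² and gives linear equations (the radical axes):
12.8 x − 67.6 y = -944.79
313.2 x − 64.6 y = 5627.87
Solving the 2×2 system: x ≈ 21.7, y ≈ 18.1 km.
Check against P (with the unrounded x, y): √((x + 69.4)²+(y − 48.4)²) = 96.01 ≈ 96.01 km. ✓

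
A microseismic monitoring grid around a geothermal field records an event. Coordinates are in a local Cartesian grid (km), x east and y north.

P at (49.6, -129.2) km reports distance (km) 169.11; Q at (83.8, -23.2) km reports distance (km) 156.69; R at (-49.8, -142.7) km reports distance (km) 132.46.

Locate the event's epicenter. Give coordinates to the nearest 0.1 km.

(-72.5, -12.2)

Circle about each station: (x − 49.6)² + (y + 129.2)² = 169.11²; (x − 83.8)² + (y + 23.2)² = 156.69²; (x + 49.8)² + (y + 142.7)² = 132.46².
Subtracting the P equation from the Q and R equations removes the quadratic terms:
68.4 x + 212.0 y = -7545.68
-198.8 x − 27.0 y = 14743.07
Solving the 2×2 system: x ≈ -72.5, y ≈ -12.2 km.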